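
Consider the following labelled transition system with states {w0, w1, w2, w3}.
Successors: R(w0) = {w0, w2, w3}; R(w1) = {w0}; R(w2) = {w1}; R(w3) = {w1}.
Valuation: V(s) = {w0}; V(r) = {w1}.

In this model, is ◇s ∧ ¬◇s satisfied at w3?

Recall that ◇ψ holds at a world iff ψ holds at some accessible world.
At w3: ◇s is false, ¬◇s is true, so ◇s ∧ ¬◇s is false.
  At w3: ◇s requires s at some successor in {w1}.
    At w1: s is false.
  So ◇s is false at w3.
  At w3: ◇s is false, so ¬◇s is true.
    At w3: ◇s requires s at some successor in {w1}.
      At w1: s is false.
    So ◇s is false at w3.

No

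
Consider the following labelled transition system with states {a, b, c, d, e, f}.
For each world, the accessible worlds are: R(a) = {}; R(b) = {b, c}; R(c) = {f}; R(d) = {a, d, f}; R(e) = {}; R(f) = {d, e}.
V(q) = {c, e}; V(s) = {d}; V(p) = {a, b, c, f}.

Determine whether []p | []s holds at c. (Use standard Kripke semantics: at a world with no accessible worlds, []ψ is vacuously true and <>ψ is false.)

At c: []p is true, []s is false, so []p | []s is true.
  At c: []p requires p at every successor {f}.
    At f: p is true.
  So []p is true at c.
  At c: []s requires s at every successor {f}.
    s fails at f, so []s is false at c.

Yes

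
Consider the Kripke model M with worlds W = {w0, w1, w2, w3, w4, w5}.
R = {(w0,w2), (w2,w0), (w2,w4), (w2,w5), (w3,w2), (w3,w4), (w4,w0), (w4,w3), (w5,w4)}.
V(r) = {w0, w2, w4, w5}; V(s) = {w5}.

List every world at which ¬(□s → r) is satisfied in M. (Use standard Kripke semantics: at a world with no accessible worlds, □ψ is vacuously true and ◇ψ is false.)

Recall that □ψ holds at a world iff ψ holds at every accessible world, and ◇ψ holds iff ψ holds at some accessible world.
Let φ = ¬(□s → r). Evaluate φ at each world:
  w0 (successors {w2}): φ is false.
  w1 (successors ∅): φ is true.
  w2 (successors {w0, w4, w5}): φ is false.
  w3 (successors {w2, w4}): φ is false.
  w4 (successors {w0, w3}): φ is false.
  w5 (successors {w4}): φ is false.
For instance, at w5:
  At w5: □s → r is true, so ¬(□s → r) is false.
    At w5: □s is false, r is true, so □s → r is true.
      At w5: □s requires s at every successor {w4}.
        s fails at w4, so □s is false at w5.
Satisfying worlds: {w1}

w1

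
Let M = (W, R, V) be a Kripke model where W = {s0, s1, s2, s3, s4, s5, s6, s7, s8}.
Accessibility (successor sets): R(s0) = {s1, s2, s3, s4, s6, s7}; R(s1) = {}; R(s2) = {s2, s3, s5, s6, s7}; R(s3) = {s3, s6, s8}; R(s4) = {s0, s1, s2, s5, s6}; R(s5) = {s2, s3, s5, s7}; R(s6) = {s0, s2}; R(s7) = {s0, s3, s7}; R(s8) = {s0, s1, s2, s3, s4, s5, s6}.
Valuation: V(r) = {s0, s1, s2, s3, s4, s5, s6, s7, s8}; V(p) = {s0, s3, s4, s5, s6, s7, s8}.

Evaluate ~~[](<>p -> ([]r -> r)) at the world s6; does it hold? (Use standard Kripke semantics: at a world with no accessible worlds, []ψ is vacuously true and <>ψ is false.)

At s6: ~[](<>p -> ([]r -> r)) is false, so ~~[](<>p -> ([]r -> r)) is true.
  At s6: [](<>p -> ([]r -> r)) is true, so ~[](<>p -> ([]r -> r)) is false.
    At s6: [](<>p -> ([]r -> r)) requires <>p -> ([]r -> r) at every successor {s0, s2}.
      At s0: <>p -> ([]r -> r) is true.
      At s2: <>p -> ([]r -> r) is true.
    So [](<>p -> ([]r -> r)) is true at s6.

Yes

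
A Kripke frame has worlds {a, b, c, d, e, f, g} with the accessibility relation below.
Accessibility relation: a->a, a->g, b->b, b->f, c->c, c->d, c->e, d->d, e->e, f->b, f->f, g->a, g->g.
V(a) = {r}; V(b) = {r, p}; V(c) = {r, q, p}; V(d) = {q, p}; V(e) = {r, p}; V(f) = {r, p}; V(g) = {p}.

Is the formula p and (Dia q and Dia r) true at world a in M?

No

At a: p is false, Dia q and Dia r is false, so p and (Dia q and Dia r) is false.
  At a: Dia q is false, Dia r is true, so Dia q and Dia r is false.
    At a: Dia q requires q at some successor in {a, g}.
      At a: q is false.
      At g: q is false.
    So Dia q is false at a.
    At a: Dia r requires r at some successor in {a, g}.
      r holds at a, so Dia r is true at a.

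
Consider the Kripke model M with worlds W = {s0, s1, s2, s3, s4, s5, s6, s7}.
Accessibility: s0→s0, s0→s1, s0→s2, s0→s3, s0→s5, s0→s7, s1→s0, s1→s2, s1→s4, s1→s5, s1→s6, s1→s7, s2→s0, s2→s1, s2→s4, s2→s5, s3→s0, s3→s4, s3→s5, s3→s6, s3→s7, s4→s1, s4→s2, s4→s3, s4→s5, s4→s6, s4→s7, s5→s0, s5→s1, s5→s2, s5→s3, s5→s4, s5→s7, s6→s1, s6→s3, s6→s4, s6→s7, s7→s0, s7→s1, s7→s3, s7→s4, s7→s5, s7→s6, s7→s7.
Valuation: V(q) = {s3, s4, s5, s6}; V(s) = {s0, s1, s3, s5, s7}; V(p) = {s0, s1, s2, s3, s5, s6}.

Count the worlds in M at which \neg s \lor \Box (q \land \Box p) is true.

Let φ = \neg s \lor \Box (q \land \Box p). Evaluate φ at each world:
  s0 (successors {s0, s1, s2, s3, s5, s7}): φ is false.
  s1 (successors {s0, s2, s4, s5, s6, s7}): φ is false.
  s2 (successors {s0, s1, s4, s5}): φ is true.
  s3 (successors {s0, s4, s5, s6, s7}): φ is false.
  s4 (successors {s1, s2, s3, s5, s6, s7}): φ is true.
  s5 (successors {s0, s1, s2, s3, s4, s7}): φ is false.
  s6 (successors {s1, s3, s4, s7}): φ is true.
  s7 (successors {s0, s1, s3, s4, s5, s6, s7}): φ is false.
For instance, at s1:
  At s1: \neg s is false, \Box (q \land \Box p) is false, so \neg s \lor \Box (q \land \Box p) is false.
    At s1: \Box (q \land \Box p) requires q \land \Box p at every successor {s0, s2, s4, s5, s6, s7}.
      q \land \Box p fails at s0, so \Box (q \land \Box p) is false at s1.
Satisfying worlds: {s2, s4, s6}

3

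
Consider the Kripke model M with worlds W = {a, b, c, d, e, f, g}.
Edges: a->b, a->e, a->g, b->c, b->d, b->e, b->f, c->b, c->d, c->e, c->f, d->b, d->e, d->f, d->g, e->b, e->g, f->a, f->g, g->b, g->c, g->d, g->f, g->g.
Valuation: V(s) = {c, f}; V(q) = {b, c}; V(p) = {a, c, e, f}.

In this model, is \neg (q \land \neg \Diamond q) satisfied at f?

Yes

At f: q \land \neg \Diamond q is false, so \neg (q \land \neg \Diamond q) is true.
  At f: q is false, \neg \Diamond q is true, so q \land \neg \Diamond q is false.
    At f: \Diamond q is false, so \neg \Diamond q is true.
      At f: \Diamond q requires q at some successor in {a, g}.
        At a: q is false.
        At g: q is false.
      So \Diamond q is false at f.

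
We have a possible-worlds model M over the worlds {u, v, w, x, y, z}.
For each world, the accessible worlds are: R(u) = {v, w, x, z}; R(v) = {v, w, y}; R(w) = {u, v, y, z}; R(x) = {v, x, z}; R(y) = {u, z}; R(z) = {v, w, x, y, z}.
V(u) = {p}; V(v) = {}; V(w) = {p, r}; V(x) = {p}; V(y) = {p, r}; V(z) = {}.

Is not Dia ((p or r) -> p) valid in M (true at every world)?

No

Let φ = not Dia ((p or r) -> p). Evaluate φ at each world:
  u (successors {v, w, x, z}): φ is false.
  v (successors {v, w, y}): φ is false.
  w (successors {u, v, y, z}): φ is false.
  x (successors {v, x, z}): φ is false.
  y (successors {u, z}): φ is false.
  z (successors {v, w, x, y, z}): φ is false.
Detail at u (counterexample):
  At u: Dia ((p or r) -> p) is true, so not Dia ((p or r) -> p) is false.
    At u: Dia ((p or r) -> p) requires (p or r) -> p at some successor in {v, w, x, z}.
      (p or r) -> p holds at v, so Dia ((p or r) -> p) is true at u.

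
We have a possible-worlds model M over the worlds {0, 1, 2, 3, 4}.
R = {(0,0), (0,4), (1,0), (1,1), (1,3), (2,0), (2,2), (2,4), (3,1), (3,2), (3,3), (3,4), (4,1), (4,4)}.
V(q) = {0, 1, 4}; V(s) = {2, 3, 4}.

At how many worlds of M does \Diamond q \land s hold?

Let φ = \Diamond q \land s. Evaluate φ at each world:
  0 (successors {0, 4}): φ is false.
  1 (successors {0, 1, 3}): φ is false.
  2 (successors {0, 2, 4}): φ is true.
  3 (successors {1, 2, 3, 4}): φ is true.
  4 (successors {1, 4}): φ is true.
For instance, at 4:
  At 4: \Diamond q is true, s is true, so \Diamond q \land s is true.
    At 4: \Diamond q requires q at some successor in {1, 4}.
      q holds at 1, so \Diamond q is true at 4.
Satisfying worlds: {2, 3, 4}

3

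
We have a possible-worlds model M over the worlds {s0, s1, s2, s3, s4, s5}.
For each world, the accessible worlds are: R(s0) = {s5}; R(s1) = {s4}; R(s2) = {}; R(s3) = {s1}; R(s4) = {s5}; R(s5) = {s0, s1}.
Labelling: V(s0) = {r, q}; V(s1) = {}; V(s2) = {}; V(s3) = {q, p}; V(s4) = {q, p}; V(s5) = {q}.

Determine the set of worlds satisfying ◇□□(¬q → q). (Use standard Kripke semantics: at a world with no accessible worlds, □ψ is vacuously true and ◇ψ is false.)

Recall that □ψ holds at a world iff ψ holds at every accessible world, and ◇ψ holds iff ψ holds at some accessible world.
Let φ = ◇□□(¬q → q). Evaluate φ at each world:
  s0 (successors {s5}): φ is true.
  s1 (successors {s4}): φ is false.
  s2 (successors ∅): φ is false.
  s3 (successors {s1}): φ is true.
  s4 (successors {s5}): φ is true.
  s5 (successors {s0, s1}): φ is true.
For instance, at s5:
  At s5: ◇□□(¬q → q) requires □□(¬q → q) at some successor in {s0, s1}.
    □□(¬q → q) holds at s1, so ◇□□(¬q → q) is true at s5.
      At s1: □□(¬q → q) requires □(¬q → q) at every successor {s4}.
        At s4: □(¬q → q) is true.
      So □□(¬q → q) is true at s1.
Satisfying worlds: {s0, s3, s4, s5}

s0, s3, s4, s5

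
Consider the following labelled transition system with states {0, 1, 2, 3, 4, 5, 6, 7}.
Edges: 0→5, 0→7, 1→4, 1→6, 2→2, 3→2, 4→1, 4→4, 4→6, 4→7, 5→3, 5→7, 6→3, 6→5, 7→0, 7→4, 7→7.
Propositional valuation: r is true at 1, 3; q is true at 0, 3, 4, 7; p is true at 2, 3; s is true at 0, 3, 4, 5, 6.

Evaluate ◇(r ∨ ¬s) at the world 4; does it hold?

At 4: ◇(r ∨ ¬s) requires r ∨ ¬s at some successor in {1, 4, 6, 7}.
  r ∨ ¬s holds at 1, so ◇(r ∨ ¬s) is true at 4.

Yes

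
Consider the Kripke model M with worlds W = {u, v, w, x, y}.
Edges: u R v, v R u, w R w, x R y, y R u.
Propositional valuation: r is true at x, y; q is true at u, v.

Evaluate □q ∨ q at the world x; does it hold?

At x: □q is false, q is false, so □q ∨ q is false.
  At x: □q requires q at every successor {y}.
    q fails at y, so □q is false at x.

No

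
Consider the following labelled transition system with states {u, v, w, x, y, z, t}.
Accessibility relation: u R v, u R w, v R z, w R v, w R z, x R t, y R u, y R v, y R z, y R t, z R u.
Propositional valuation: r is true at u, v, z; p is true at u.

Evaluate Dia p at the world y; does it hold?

At y: Dia p requires p at some successor in {u, v, z, t}.
  p holds at u, so Dia p is true at y.

Yes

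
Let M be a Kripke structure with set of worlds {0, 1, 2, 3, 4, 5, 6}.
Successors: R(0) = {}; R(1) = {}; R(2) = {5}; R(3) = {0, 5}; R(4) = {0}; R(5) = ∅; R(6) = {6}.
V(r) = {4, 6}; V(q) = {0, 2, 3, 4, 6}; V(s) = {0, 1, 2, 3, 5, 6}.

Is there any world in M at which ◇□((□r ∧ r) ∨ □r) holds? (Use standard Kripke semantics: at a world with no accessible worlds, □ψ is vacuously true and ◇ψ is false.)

Let φ = ◇□((□r ∧ r) ∨ □r). Evaluate φ at each world:
  0 (successors ∅): φ is false.
  1 (successors ∅): φ is false.
  2 (successors {5}): φ is true.
  3 (successors {0, 5}): φ is true.
  4 (successors {0}): φ is true.
  5 (successors ∅): φ is false.
  6 (successors {6}): φ is true.
Detail at 2 (witness):
  At 2: ◇□((□r ∧ r) ∨ □r) requires □((□r ∧ r) ∨ □r) at some successor in {5}.
    □((□r ∧ r) ∨ □r) holds at 5, so ◇□((□r ∧ r) ∨ □r) is true at 2.
      At 5: no accessible worlds, so □((□r ∧ r) ∨ □r) holds vacuously.

Yes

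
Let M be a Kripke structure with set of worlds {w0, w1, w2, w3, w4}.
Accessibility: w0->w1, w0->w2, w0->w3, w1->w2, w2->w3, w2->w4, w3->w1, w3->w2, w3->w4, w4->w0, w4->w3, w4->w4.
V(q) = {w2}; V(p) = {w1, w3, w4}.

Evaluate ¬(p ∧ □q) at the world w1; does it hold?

At w1: p ∧ □q is true, so ¬(p ∧ □q) is false.
  At w1: p is true, □q is true, so p ∧ □q is true.
    At w1: □q requires q at every successor {w2}.
      At w2: q is true.
    So □q is true at w1.

No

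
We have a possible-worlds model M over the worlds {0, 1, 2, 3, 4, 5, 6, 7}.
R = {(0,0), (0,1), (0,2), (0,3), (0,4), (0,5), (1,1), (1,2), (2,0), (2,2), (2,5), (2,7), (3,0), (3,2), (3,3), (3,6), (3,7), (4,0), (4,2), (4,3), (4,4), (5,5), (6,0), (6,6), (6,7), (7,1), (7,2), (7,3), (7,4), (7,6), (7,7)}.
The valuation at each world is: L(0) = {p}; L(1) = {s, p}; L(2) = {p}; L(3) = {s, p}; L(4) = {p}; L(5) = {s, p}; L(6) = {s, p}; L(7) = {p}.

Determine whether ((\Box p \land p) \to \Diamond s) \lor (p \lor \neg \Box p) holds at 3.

Recall that \Box ψ holds at a world iff ψ holds at every accessible world, and \Diamond ψ holds iff ψ holds at some accessible world.
At 3: (\Box p \land p) \to \Diamond s is true, p \lor \neg \Box p is true, so ((\Box p \land p) \to \Diamond s) \lor (p \lor \neg \Box p) is true.
  At 3: \Box p \land p is true, \Diamond s is true, so (\Box p \land p) \to \Diamond s is true.
    At 3: \Box p is true, p is true, so \Box p \land p is true.
      At 3: \Box p requires p at every successor {0, 2, 3, 6, 7}.
        At 0: p is true.
        At 2: p is true.
        At 3: p is true.
        At 6: p is true.
        At 7: p is true.
      So \Box p is true at 3.
    At 3: \Diamond s requires s at some successor in {0, 2, 3, 6, 7}.
      s holds at 3, so \Diamond s is true at 3.
  At 3: p is true, \neg \Box p is false, so p \lor \neg \Box p is true.
    At 3: \Box p is true, so \neg \Box p is false.
      At 3: \Box p requires p at every successor {0, 2, 3, 6, 7}.
        At 0: p is true.
        At 2: p is true.
        At 3: p is true.
        At 6: p is true.
        At 7: p is true.
      So \Box p is true at 3.

Yes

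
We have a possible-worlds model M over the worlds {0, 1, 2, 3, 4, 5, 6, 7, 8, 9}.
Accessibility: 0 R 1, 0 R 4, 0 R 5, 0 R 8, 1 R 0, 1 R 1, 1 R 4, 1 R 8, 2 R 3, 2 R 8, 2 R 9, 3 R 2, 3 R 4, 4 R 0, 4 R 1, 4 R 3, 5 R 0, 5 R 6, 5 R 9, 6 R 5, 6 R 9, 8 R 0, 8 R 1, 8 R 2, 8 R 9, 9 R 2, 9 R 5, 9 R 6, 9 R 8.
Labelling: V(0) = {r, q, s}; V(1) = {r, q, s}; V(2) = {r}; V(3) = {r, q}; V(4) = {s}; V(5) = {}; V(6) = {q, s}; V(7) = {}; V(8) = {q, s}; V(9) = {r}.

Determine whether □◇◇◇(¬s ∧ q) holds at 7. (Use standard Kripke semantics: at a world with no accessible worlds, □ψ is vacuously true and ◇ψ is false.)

Recall that □ψ holds at a world iff ψ holds at every accessible world, and ◇ψ holds iff ψ holds at some accessible world.
At 7: no accessible worlds, so □◇◇◇(¬s ∧ q) holds vacuously.

Yes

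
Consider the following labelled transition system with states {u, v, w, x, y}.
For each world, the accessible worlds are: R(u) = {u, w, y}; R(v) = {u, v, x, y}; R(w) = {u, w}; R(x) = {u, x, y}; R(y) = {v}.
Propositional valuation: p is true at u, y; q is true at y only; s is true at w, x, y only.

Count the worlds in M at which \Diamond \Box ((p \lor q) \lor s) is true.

4

Let φ = \Diamond \Box ((p \lor q) \lor s). Evaluate φ at each world:
  u (successors {u, w, y}): φ is true.
  v (successors {u, v, x, y}): φ is true.
  w (successors {u, w}): φ is true.
  x (successors {u, x, y}): φ is true.
  y (successors {v}): φ is false.
For instance, at x:
  At x: \Diamond \Box ((p \lor q) \lor s) requires \Box ((p \lor q) \lor s) at some successor in {u, x, y}.
    \Box ((p \lor q) \lor s) holds at u, so \Diamond \Box ((p \lor q) \lor s) is true at x.
      At u: \Box ((p \lor q) \lor s) requires (p \lor q) \lor s at every successor {u, w, y}.
        At u: (p \lor q) \lor s is true.
        At w: (p \lor q) \lor s is true.
        At y: (p \lor q) \lor s is true.
      So \Box ((p \lor q) \lor s) is true at u.
Satisfying worlds: {u, v, w, x}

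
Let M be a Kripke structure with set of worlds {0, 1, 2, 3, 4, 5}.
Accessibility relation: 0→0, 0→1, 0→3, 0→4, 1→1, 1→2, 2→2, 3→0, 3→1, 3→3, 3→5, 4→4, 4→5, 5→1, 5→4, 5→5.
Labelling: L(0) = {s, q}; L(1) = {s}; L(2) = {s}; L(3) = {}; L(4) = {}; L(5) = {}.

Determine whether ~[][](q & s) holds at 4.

At 4: [][](q & s) is false, so ~[][](q & s) is true.
  At 4: [][](q & s) requires [](q & s) at every successor {4, 5}.
    [](q & s) fails at 4, so [][](q & s) is false at 4.
      At 4: [](q & s) requires q & s at every successor {4, 5}.
        q & s fails at 4, so [](q & s) is false at 4.

Yes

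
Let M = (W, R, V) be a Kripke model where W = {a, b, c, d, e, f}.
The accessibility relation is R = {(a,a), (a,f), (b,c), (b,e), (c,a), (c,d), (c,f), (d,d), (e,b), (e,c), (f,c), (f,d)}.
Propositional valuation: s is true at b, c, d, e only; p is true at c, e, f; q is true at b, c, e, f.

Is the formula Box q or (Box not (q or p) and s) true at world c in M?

Recall that Box ψ holds at a world iff ψ holds at every accessible world, and Dia ψ holds iff ψ holds at some accessible world.
At c: Box q is false, Box not (q or p) and s is false, so Box q or (Box not (q or p) and s) is false.
  At c: Box q requires q at every successor {a, d, f}.
    q fails at a, so Box q is false at c.
  At c: Box not (q or p) is false, s is true, so Box not (q or p) and s is false.
    At c: Box not (q or p) requires not (q or p) at every successor {a, d, f}.
      not (q or p) fails at f, so Box not (q or p) is false at c.

No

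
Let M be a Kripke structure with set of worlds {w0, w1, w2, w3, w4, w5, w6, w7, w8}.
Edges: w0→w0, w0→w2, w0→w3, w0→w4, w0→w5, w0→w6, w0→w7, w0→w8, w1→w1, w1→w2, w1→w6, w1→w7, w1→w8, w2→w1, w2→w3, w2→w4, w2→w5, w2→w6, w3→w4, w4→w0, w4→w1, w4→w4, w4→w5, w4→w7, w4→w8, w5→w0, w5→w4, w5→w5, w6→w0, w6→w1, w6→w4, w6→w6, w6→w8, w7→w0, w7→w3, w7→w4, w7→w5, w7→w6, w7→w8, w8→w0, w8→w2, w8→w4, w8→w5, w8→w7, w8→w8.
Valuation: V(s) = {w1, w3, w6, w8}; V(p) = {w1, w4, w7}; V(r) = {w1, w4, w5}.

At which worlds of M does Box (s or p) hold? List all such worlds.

w3

Recall that Box ψ holds at a world iff ψ holds at every accessible world, and Dia ψ holds iff ψ holds at some accessible world.
Let φ = Box (s or p). Evaluate φ at each world:
  w0 (successors {w0, w2, w3, w4, w5, w6, w7, w8}): φ is false.
  w1 (successors {w1, w2, w6, w7, w8}): φ is false.
  w2 (successors {w1, w3, w4, w5, w6}): φ is false.
  w3 (successors {w4}): φ is true.
  w4 (successors {w0, w1, w4, w5, w7, w8}): φ is false.
  w5 (successors {w0, w4, w5}): φ is false.
  w6 (successors {w0, w1, w4, w6, w8}): φ is false.
  w7 (successors {w0, w3, w4, w5, w6, w8}): φ is false.
  w8 (successors {w0, w2, w4, w5, w7, w8}): φ is false.
For instance, at w4:
  At w4: Box (s or p) requires s or p at every successor {w0, w1, w4, w5, w7, w8}.
    s or p fails at w0, so Box (s or p) is false at w4.
Satisfying worlds: {w3}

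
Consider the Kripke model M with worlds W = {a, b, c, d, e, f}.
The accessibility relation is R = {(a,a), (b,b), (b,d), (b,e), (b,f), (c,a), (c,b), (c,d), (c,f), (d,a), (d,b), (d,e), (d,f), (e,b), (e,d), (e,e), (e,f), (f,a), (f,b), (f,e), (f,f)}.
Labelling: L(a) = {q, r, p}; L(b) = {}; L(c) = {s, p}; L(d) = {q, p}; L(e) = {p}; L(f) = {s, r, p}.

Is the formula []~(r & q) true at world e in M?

At e: []~(r & q) requires ~(r & q) at every successor {b, d, e, f}.
  At b: ~(r & q) is true.
  At d: ~(r & q) is true.
  At e: ~(r & q) is true.
  At f: ~(r & q) is true.
So []~(r & q) is true at e.

Yes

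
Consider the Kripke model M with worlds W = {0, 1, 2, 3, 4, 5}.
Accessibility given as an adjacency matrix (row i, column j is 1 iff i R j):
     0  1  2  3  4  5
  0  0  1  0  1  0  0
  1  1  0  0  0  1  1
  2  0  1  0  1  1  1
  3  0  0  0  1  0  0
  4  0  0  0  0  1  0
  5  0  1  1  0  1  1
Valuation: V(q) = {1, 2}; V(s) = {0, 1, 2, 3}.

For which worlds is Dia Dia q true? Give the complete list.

Recall that Dia ψ holds at a world iff ψ holds at some accessible world.
Let φ = Dia Dia q. Evaluate φ at each world:
  0 (successors {1, 3}): φ is false.
  1 (successors {0, 4, 5}): φ is true.
  2 (successors {1, 3, 4, 5}): φ is true.
  3 (successors {3}): φ is false.
  4 (successors {4}): φ is false.
  5 (successors {1, 2, 4, 5}): φ is true.
For instance, at 4:
  At 4: Dia Dia q requires Dia q at some successor in {4}.
    At 4: Dia q is false.
  So Dia Dia q is false at 4.
Satisfying worlds: {1, 2, 5}

1, 2, 5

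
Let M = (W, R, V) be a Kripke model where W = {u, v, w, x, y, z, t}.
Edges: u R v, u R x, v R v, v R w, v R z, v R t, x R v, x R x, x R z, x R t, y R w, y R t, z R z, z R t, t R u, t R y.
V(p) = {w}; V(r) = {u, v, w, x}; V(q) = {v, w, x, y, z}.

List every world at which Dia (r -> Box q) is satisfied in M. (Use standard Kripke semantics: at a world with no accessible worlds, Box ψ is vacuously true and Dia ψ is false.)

v, x, y, z, t

Recall that Box ψ holds at a world iff ψ holds at every accessible world, and Dia ψ holds iff ψ holds at some accessible world.
Let φ = Dia (r -> Box q). Evaluate φ at each world:
  u (successors {v, x}): φ is false.
  v (successors {v, w, z, t}): φ is true.
  w (successors ∅): φ is false.
  x (successors {v, x, z, t}): φ is true.
  y (successors {w, t}): φ is true.
  z (successors {z, t}): φ is true.
  t (successors {u, y}): φ is true.
For instance, at t:
  At t: Dia (r -> Box q) requires r -> Box q at some successor in {u, y}.
    r -> Box q holds at u, so Dia (r -> Box q) is true at t.
      At u: r is true, Box q is true, so r -> Box q is true.
Satisfying worlds: {v, x, y, z, t}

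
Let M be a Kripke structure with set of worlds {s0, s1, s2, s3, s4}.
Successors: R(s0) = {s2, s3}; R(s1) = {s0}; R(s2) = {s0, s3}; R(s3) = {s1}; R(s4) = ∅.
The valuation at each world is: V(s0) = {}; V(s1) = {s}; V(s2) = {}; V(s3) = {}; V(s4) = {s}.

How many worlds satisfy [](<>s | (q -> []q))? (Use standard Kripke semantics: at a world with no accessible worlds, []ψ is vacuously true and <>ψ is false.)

Let φ = [](<>s | (q -> []q)). Evaluate φ at each world:
  s0 (successors {s2, s3}): φ is true.
  s1 (successors {s0}): φ is true.
  s2 (successors {s0, s3}): φ is true.
  s3 (successors {s1}): φ is true.
  s4 (successors ∅): φ is true.
For instance, at s0:
  At s0: [](<>s | (q -> []q)) requires <>s | (q -> []q) at every successor {s2, s3}.
      At s2: <>s is false, q -> []q is true, so <>s | (q -> []q) is true.
      At s3: <>s is true, q -> []q is true, so <>s | (q -> []q) is true.
  So [](<>s | (q -> []q)) is true at s0.
Satisfying worlds: {s0, s1, s2, s3, s4}

5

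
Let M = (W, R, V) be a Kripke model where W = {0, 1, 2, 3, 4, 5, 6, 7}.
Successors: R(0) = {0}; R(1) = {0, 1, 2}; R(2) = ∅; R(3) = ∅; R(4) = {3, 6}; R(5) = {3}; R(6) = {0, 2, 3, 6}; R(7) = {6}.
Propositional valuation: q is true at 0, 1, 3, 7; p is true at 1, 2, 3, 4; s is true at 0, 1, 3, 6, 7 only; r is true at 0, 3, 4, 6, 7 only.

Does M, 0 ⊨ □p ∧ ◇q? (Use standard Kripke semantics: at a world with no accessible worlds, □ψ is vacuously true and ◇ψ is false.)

No

At 0: □p is false, ◇q is true, so □p ∧ ◇q is false.
  At 0: □p requires p at every successor {0}.
    p fails at 0, so □p is false at 0.
  At 0: ◇q requires q at some successor in {0}.
    q holds at 0, so ◇q is true at 0.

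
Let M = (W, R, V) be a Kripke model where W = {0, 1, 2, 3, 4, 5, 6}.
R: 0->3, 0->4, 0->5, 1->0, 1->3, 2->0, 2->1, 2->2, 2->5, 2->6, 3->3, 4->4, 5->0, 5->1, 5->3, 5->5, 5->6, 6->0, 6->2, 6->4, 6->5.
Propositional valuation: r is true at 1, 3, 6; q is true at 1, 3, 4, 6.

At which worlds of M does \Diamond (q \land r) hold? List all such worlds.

Let φ = \Diamond (q \land r). Evaluate φ at each world:
  0 (successors {3, 4, 5}): φ is true.
  1 (successors {0, 3}): φ is true.
  2 (successors {0, 1, 2, 5, 6}): φ is true.
  3 (successors {3}): φ is true.
  4 (successors {4}): φ is false.
  5 (successors {0, 1, 3, 5, 6}): φ is true.
  6 (successors {0, 2, 4, 5}): φ is false.
For instance, at 3:
  At 3: \Diamond (q \land r) requires q \land r at some successor in {3}.
    q \land r holds at 3, so \Diamond (q \land r) is true at 3.
Satisfying worlds: {0, 1, 2, 3, 5}

0, 1, 2, 3, 5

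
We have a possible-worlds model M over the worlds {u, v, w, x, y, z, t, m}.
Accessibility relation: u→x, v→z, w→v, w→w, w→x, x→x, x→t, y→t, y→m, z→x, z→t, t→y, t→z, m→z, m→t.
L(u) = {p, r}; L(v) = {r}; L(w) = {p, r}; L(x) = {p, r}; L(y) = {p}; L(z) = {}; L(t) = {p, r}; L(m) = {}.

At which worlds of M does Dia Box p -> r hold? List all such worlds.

u, v, w, x, y, t

Let φ = Dia Box p -> r. Evaluate φ at each world:
  u (successors {x}): φ is true.
  v (successors {z}): φ is true.
  w (successors {v, w, x}): φ is true.
  x (successors {x, t}): φ is true.
  y (successors {t, m}): φ is true.
  z (successors {x, t}): φ is false.
  t (successors {y, z}): φ is true.
  m (successors {z, t}): φ is false.
For instance, at x:
  At x: Dia Box p is true, r is true, so Dia Box p -> r is true.
    At x: Dia Box p requires Box p at some successor in {x, t}.
      Box p holds at x, so Dia Box p is true at x.
Satisfying worlds: {u, v, w, x, y, t}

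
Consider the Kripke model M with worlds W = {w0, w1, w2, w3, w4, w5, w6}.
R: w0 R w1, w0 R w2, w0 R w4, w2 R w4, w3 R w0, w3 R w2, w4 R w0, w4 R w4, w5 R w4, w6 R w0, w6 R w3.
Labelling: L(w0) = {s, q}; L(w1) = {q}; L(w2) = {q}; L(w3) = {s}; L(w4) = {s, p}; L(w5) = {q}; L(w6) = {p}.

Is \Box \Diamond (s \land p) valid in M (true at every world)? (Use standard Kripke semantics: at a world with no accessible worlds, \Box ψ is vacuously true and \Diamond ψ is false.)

No

Let φ = \Box \Diamond (s \land p). Evaluate φ at each world:
  w0 (successors {w1, w2, w4}): φ is false.
  w1 (successors ∅): φ is true.
  w2 (successors {w4}): φ is true.
  w3 (successors {w0, w2}): φ is true.
  w4 (successors {w0, w4}): φ is true.
  w5 (successors {w4}): φ is true.
  w6 (successors {w0, w3}): φ is false.
Detail at w0 (counterexample):
  At w0: \Box \Diamond (s \land p) requires \Diamond (s \land p) at every successor {w1, w2, w4}.
    \Diamond (s \land p) fails at w1, so \Box \Diamond (s \land p) is false at w0.
      At w1: no accessible worlds, so \Diamond (s \land p) is false.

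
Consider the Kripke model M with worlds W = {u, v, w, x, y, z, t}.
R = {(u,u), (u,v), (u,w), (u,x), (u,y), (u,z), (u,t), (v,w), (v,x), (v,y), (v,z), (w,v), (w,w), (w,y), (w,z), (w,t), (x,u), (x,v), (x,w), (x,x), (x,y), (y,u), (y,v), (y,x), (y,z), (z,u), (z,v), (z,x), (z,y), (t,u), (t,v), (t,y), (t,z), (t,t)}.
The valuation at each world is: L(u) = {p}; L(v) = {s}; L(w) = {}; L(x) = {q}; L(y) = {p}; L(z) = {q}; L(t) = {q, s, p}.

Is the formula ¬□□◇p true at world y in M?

At y: □□◇p is true, so ¬□□◇p is false.
  At y: □□◇p requires □◇p at every successor {u, v, x, z}.
    At u: □◇p is true.
    At v: □◇p is true.
    At x: □◇p is true.
    At z: □◇p is true.
  So □□◇p is true at y.

No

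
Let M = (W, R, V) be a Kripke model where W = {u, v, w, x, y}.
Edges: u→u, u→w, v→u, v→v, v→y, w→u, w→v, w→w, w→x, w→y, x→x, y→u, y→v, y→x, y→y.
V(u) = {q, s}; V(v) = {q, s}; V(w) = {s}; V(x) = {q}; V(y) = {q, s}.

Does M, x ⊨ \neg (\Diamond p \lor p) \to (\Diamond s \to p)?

Recall that \Diamond ψ holds at a world iff ψ holds at some accessible world.
At x: \neg (\Diamond p \lor p) is true, \Diamond s \to p is true, so \neg (\Diamond p \lor p) \to (\Diamond s \to p) is true.
  At x: \Diamond p \lor p is false, so \neg (\Diamond p \lor p) is true.
    At x: \Diamond p is false, p is false, so \Diamond p \lor p is false.
      At x: \Diamond p requires p at some successor in {x}.
        At x: p is false.
      So \Diamond p is false at x.
  At x: \Diamond s is false, p is false, so \Diamond s \to p is true.
    At x: \Diamond s requires s at some successor in {x}.
      At x: s is false.
    So \Diamond s is false at x.

Yes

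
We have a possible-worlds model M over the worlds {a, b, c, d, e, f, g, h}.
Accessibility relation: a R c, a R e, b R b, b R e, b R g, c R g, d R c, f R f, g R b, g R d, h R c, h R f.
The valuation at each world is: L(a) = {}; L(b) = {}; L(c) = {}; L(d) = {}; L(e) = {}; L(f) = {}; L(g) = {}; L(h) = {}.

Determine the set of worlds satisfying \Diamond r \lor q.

none

Let φ = \Diamond r \lor q. Evaluate φ at each world:
  a (successors {c, e}): φ is false.
  b (successors {b, e, g}): φ is false.
  c (successors {g}): φ is false.
  d (successors {c}): φ is false.
  e (successors ∅): φ is false.
  f (successors {f}): φ is false.
  g (successors {b, d}): φ is false.
  h (successors {c, f}): φ is false.
For instance, at d:
  At d: \Diamond r is false, q is false, so \Diamond r \lor q is false.
    At d: \Diamond r requires r at some successor in {c}.
      At c: r is false.
    So \Diamond r is false at d.
Satisfying worlds: none.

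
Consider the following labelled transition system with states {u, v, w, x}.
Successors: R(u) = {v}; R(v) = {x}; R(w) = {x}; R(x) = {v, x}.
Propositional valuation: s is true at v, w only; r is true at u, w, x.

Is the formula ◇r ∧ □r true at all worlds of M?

Let φ = ◇r ∧ □r. Evaluate φ at each world:
  u (successors {v}): φ is false.
  v (successors {x}): φ is true.
  w (successors {x}): φ is true.
  x (successors {v, x}): φ is false.
Detail at u (counterexample):
  At u: ◇r is false, □r is false, so ◇r ∧ □r is false.
    At u: ◇r requires r at some successor in {v}.
      At v: r is false.
    So ◇r is false at u.
    At u: □r requires r at every successor {v}.
      r fails at v, so □r is false at u.

No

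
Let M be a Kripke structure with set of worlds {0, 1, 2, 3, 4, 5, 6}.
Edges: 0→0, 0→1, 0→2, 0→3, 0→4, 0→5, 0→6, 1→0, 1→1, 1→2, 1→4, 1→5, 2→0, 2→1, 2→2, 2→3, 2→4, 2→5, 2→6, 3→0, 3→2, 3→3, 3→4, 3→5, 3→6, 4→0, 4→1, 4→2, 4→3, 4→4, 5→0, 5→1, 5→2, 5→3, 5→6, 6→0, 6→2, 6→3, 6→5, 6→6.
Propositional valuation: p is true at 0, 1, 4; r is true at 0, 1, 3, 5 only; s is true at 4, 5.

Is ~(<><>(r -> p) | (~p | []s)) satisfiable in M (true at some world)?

No

Let φ = ~(<><>(r -> p) | (~p | []s)). Evaluate φ at each world:
  0 (successors {0, 1, 2, 3, 4, 5, 6}): φ is false.
  1 (successors {0, 1, 2, 4, 5}): φ is false.
  2 (successors {0, 1, 2, 3, 4, 5, 6}): φ is false.
  3 (successors {0, 2, 3, 4, 5, 6}): φ is false.
  4 (successors {0, 1, 2, 3, 4}): φ is false.
  5 (successors {0, 1, 2, 3, 6}): φ is false.
  6 (successors {0, 2, 3, 5, 6}): φ is false.
For instance, at 0:
  At 0: <><>(r -> p) | (~p | []s) is true, so ~(<><>(r -> p) | (~p | []s)) is false.
    At 0: <><>(r -> p) is true, ~p | []s is false, so <><>(r -> p) | (~p | []s) is true.
      At 0: <><>(r -> p) requires <>(r -> p) at some successor in {0, 1, 2, 3, 4, 5, 6}.
        <>(r -> p) holds at 0, so <><>(r -> p) is true at 0.
      At 0: ~p is false, []s is false, so ~p | []s is false.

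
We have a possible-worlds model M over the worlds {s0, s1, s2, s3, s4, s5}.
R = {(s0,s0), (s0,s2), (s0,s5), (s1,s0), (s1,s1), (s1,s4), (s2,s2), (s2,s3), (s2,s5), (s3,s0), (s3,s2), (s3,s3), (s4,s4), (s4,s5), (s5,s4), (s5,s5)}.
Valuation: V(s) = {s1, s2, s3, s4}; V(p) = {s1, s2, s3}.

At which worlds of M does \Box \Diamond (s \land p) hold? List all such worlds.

Let φ = \Box \Diamond (s \land p). Evaluate φ at each world:
  s0 (successors {s0, s2, s5}): φ is false.
  s1 (successors {s0, s1, s4}): φ is false.
  s2 (successors {s2, s3, s5}): φ is false.
  s3 (successors {s0, s2, s3}): φ is true.
  s4 (successors {s4, s5}): φ is false.
  s5 (successors {s4, s5}): φ is false.
For instance, at s4:
  At s4: \Box \Diamond (s \land p) requires \Diamond (s \land p) at every successor {s4, s5}.
    \Diamond (s \land p) fails at s4, so \Box \Diamond (s \land p) is false at s4.
      At s4: \Diamond (s \land p) requires s \land p at some successor in {s4, s5}.
        At s4: s \land p is false.
        At s5: s \land p is false.
      So \Diamond (s \land p) is false at s4.
Satisfying worlds: {s3}

s3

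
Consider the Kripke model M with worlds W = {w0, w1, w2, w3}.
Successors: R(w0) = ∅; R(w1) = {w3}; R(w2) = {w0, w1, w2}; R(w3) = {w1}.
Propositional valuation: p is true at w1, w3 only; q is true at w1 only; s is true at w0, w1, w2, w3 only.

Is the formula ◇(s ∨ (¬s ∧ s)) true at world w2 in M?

Yes

At w2: ◇(s ∨ (¬s ∧ s)) requires s ∨ (¬s ∧ s) at some successor in {w0, w1, w2}.
  s ∨ (¬s ∧ s) holds at w0, so ◇(s ∨ (¬s ∧ s)) is true at w2.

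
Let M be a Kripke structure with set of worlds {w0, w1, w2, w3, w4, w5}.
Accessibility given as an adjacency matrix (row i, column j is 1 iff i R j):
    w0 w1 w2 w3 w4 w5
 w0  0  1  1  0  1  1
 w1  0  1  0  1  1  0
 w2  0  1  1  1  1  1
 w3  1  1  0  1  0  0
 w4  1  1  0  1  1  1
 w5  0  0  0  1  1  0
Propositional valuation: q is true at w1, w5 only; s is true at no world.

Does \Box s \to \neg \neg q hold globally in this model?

Recall that \Box ψ holds at a world iff ψ holds at every accessible world, and \Diamond ψ holds iff ψ holds at some accessible world.
Let φ = \Box s \to \neg \neg q. Evaluate φ at each world:
  w0 (successors {w1, w2, w4, w5}): φ is true.
  w1 (successors {w1, w3, w4}): φ is true.
  w2 (successors {w1, w2, w3, w4, w5}): φ is true.
  w3 (successors {w0, w1, w3}): φ is true.
  w4 (successors {w0, w1, w3, w4, w5}): φ is true.
  w5 (successors {w3, w4}): φ is true.
For instance, at w1:
  At w1: \Box s is false, \neg \neg q is true, so \Box s \to \neg \neg q is true.
    At w1: \Box s requires s at every successor {w1, w3, w4}.
      s fails at w1, so \Box s is false at w1.

Yes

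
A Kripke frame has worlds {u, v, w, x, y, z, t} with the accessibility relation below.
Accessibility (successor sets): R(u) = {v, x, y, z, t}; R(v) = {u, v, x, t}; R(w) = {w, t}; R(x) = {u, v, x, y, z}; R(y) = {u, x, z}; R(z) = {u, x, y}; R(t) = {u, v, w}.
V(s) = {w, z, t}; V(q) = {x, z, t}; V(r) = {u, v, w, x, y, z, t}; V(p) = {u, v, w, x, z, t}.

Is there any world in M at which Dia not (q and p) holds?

Recall that Dia ψ holds at a world iff ψ holds at some accessible world.
Let φ = Dia not (q and p). Evaluate φ at each world:
  u (successors {v, x, y, z, t}): φ is true.
  v (successors {u, v, x, t}): φ is true.
  w (successors {w, t}): φ is true.
  x (successors {u, v, x, y, z}): φ is true.
  y (successors {u, x, z}): φ is true.
  z (successors {u, x, y}): φ is true.
  t (successors {u, v, w}): φ is true.
Detail at u (witness):
  At u: Dia not (q and p) requires not (q and p) at some successor in {v, x, y, z, t}.
    not (q and p) holds at v, so Dia not (q and p) is true at u.

Yes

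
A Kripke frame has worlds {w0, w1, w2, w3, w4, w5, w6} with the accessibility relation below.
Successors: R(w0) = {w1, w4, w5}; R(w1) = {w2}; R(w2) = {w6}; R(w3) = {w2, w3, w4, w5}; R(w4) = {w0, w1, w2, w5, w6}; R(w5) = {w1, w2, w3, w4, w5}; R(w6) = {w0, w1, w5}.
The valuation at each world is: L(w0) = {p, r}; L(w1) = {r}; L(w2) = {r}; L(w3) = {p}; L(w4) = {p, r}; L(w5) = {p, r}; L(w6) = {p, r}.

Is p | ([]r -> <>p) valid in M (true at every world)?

No

Let φ = p | ([]r -> <>p). Evaluate φ at each world:
  w0 (successors {w1, w4, w5}): φ is true.
  w1 (successors {w2}): φ is false.
  w2 (successors {w6}): φ is true.
  w3 (successors {w2, w3, w4, w5}): φ is true.
  w4 (successors {w0, w1, w2, w5, w6}): φ is true.
  w5 (successors {w1, w2, w3, w4, w5}): φ is true.
  w6 (successors {w0, w1, w5}): φ is true.
Detail at w1 (counterexample):
  At w1: p is false, []r -> <>p is false, so p | ([]r -> <>p) is false.
    At w1: []r is true, <>p is false, so []r -> <>p is false.
      At w1: []r requires r at every successor {w2}.
        At w2: r is true.
      So []r is true at w1.
      At w1: <>p requires p at some successor in {w2}.
        At w2: p is false.
      So <>p is false at w1.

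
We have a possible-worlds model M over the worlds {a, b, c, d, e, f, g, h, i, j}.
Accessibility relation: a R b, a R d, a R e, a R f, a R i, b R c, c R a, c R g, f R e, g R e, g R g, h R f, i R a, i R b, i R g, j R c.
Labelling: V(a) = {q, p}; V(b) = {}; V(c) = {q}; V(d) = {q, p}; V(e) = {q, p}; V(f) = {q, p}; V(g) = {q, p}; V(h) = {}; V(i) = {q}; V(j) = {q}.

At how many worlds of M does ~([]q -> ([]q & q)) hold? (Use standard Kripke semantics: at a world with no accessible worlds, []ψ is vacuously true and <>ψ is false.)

2

Let φ = ~([]q -> ([]q & q)). Evaluate φ at each world:
  a (successors {b, d, e, f, i}): φ is false.
  b (successors {c}): φ is true.
  c (successors {a, g}): φ is false.
  d (successors ∅): φ is false.
  e (successors ∅): φ is false.
  f (successors {e}): φ is false.
  g (successors {e, g}): φ is false.
  h (successors {f}): φ is true.
  i (successors {a, b, g}): φ is false.
  j (successors {c}): φ is false.
For instance, at a:
  At a: []q -> ([]q & q) is true, so ~([]q -> ([]q & q)) is false.
    At a: []q is false, []q & q is false, so []q -> ([]q & q) is true.
      At a: []q requires q at every successor {b, d, e, f, i}.
        q fails at b, so []q is false at a.
      At a: []q is false, q is true, so []q & q is false.
Satisfying worlds: {b, h}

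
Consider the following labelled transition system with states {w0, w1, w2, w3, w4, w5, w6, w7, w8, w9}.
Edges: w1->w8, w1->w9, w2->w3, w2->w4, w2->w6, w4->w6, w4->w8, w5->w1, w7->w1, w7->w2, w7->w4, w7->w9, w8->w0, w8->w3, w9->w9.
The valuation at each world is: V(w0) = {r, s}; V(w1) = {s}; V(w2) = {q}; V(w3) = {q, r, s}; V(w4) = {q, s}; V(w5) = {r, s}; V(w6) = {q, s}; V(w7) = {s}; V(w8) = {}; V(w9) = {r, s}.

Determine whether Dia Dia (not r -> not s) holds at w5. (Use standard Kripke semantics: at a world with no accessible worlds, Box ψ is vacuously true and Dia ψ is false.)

Yes

At w5: Dia Dia (not r -> not s) requires Dia (not r -> not s) at some successor in {w1}.
  Dia (not r -> not s) holds at w1, so Dia Dia (not r -> not s) is true at w5.
    At w1: Dia (not r -> not s) requires not r -> not s at some successor in {w8, w9}.
      not r -> not s holds at w8, so Dia (not r -> not s) is true at w1.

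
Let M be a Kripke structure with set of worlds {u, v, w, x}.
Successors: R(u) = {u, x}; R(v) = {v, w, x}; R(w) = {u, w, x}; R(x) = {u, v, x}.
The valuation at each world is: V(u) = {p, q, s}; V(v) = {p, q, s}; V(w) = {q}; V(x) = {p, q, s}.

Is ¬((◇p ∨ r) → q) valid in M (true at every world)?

No

Let φ = ¬((◇p ∨ r) → q). Evaluate φ at each world:
  u (successors {u, x}): φ is false.
  v (successors {v, w, x}): φ is false.
  w (successors {u, w, x}): φ is false.
  x (successors {u, v, x}): φ is false.
Detail at u (counterexample):
  At u: (◇p ∨ r) → q is true, so ¬((◇p ∨ r) → q) is false.
    At u: ◇p ∨ r is true, q is true, so (◇p ∨ r) → q is true.
      At u: ◇p is true, r is false, so ◇p ∨ r is true.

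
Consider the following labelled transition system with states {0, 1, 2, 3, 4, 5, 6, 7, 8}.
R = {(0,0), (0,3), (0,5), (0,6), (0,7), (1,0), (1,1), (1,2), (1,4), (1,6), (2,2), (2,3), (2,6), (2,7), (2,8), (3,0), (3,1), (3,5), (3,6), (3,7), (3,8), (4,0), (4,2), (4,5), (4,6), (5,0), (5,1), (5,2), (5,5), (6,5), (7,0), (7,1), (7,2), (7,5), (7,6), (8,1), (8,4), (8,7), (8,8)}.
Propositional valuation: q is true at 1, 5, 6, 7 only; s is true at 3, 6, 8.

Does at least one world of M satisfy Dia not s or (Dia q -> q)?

Recall that Dia ψ holds at a world iff ψ holds at some accessible world.
Let φ = Dia not s or (Dia q -> q). Evaluate φ at each world:
  0 (successors {0, 3, 5, 6, 7}): φ is true.
  1 (successors {0, 1, 2, 4, 6}): φ is true.
  2 (successors {2, 3, 6, 7, 8}): φ is true.
  3 (successors {0, 1, 5, 6, 7, 8}): φ is true.
  4 (successors {0, 2, 5, 6}): φ is true.
  5 (successors {0, 1, 2, 5}): φ is true.
  6 (successors {5}): φ is true.
  7 (successors {0, 1, 2, 5, 6}): φ is true.
  8 (successors {1, 4, 7, 8}): φ is true.
Detail at 0 (witness):
  At 0: Dia not s is true, Dia q -> q is false, so Dia not s or (Dia q -> q) is true.
    At 0: Dia not s requires not s at some successor in {0, 3, 5, 6, 7}.
      not s holds at 0, so Dia not s is true at 0.
    At 0: Dia q is true, q is false, so Dia q -> q is false.
      At 0: Dia q requires q at some successor in {0, 3, 5, 6, 7}.
        q holds at 5, so Dia q is true at 0.

Yes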